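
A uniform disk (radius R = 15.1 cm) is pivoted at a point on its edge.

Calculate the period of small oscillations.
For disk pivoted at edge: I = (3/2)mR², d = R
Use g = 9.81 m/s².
I/m = (3/2)R² = 0.0342 m²; d = R = 0.151 m
T = 2π√((3/2)R²/(gR)) = 2π√(3R/(2g)) = 0.9547 s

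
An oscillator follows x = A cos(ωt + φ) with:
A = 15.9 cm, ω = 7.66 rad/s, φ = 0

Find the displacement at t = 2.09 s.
x = A cos(ωt + φ) = 15.9×cos(7.66×2.09 + 0) = -15.18 cm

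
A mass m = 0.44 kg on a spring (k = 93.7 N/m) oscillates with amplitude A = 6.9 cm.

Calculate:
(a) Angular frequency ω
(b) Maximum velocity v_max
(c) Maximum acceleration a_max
ω = √(k/m) = √(93.7/0.44) = 14.59 rad/s
v_max = ωA = 14.59×0.069 = 1.007 m/s
a_max = ω²A = 14.59²×0.069 = 14.69 m/s²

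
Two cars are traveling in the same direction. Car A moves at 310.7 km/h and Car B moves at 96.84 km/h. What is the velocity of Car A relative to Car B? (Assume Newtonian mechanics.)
v_rel = v_A - v_B = 310.7 - 96.84 = 213.9 km/h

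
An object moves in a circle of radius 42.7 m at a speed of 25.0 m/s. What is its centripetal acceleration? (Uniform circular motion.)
a_c = v²/r = 25.0²/42.7 = 625/42.7 = 14.64 m/s²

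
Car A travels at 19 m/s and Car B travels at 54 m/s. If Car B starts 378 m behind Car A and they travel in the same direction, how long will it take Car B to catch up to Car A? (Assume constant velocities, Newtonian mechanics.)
Relative speed: v_rel = 54 - 19 = 35 m/s
Time to catch: t = d₀/v_rel = 378/35 = 10.8 s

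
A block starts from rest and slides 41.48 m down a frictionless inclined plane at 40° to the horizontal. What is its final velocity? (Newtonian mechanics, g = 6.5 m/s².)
a = g sin(θ) = 6.5 × sin(40°) = 4.18 m/s²
v = √(2ad) = √(2 × 4.18 × 41.48) = 18.62 m/s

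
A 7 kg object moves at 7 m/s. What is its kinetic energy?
KE = ½mv² = ½×7×7² = 171.5 J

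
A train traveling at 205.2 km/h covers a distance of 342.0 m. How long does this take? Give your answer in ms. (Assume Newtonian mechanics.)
t = d/v (with unit conversion) = 6000.0 ms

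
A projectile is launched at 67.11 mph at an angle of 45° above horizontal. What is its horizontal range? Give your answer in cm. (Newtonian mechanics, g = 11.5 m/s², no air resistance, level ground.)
R = v₀² sin(2θ) / g (with unit conversion) = 7827.0 cm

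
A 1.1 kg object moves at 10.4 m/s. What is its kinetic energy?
KE = ½mv² = ½×1.1×10.4² = 59.488 J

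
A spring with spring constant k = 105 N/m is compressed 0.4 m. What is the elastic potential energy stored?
PE = ½kx² = ½×105×0.4² = 8.4 J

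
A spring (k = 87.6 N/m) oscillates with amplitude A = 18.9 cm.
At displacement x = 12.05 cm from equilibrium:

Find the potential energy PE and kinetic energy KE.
E_total = ½kA² = ½×87.6×(0.189)² = 1.565 J
PE = ½kx² = ½×87.6×(0.1205)² = 0.636 J
KE = E_total − PE = 0.9286 J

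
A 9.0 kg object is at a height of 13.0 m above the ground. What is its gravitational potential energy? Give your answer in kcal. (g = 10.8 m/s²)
PE = mgh = 9 kg × 10.8 m/s² × 13 m = 1264 J = 0.302 kcal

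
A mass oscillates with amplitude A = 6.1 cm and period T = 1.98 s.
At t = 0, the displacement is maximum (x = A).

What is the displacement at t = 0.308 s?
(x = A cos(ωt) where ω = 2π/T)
ω = 2π/T = 2π/1.98 = 3.173 rad/s
x = A cos(ωt) = 6.1×cos(3.173×0.308) = 3.411 cm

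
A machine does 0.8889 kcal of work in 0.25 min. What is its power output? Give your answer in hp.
P = W/t = 3719 J / 15 s = 247.9 W = 0.3325 hp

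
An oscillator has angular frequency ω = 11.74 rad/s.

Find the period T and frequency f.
T = 2π/ω = 2π/11.74 = 0.5352 s; f = ω/2π = 1.868 Hz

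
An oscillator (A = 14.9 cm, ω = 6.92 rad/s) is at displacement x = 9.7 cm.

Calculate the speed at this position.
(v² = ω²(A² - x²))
v = ω√(A² − x²) = 6.92×√(0.149² − 0.097²) = 0.7827 m/s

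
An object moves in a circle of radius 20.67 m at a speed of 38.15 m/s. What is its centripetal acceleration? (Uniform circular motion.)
a_c = v²/r = 38.15²/20.67 = 1455.42/20.67 = 70.41 m/s²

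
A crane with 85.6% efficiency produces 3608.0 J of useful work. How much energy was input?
W_in = W_out/η = 3608.0/0.856 = 4215.0 J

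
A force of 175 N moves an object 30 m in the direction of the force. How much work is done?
W = Fd = 175×30 = 5250.0 J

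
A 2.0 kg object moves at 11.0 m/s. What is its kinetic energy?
KE = ½mv² = ½×2.0×11.0² = 121.0 J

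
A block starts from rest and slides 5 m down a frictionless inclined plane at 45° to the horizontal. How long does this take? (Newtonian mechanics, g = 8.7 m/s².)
a = g sin(θ) = 8.7 × sin(45°) = 6.15 m/s²
t = √(2d/a) = √(2 × 5 / 6.15) = 1.27 s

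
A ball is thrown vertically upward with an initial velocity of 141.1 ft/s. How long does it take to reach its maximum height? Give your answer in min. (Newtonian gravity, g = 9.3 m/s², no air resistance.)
t_up = v₀/g (with unit conversion) = 0.07707 min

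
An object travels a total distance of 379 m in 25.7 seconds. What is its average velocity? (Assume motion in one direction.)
v_avg = Δd / Δt = 379 / 25.7 = 14.75 m/s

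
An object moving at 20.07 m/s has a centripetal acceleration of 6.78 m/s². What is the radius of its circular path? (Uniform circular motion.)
r = v²/a_c = 20.07²/6.78 = 59.41 m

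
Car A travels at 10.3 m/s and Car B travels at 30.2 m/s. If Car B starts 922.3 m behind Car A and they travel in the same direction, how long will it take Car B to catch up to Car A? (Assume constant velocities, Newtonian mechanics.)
Relative speed: v_rel = 30.2 - 10.3 = 19.9 m/s
Time to catch: t = d₀/v_rel = 922.3/19.9 = 46.35 s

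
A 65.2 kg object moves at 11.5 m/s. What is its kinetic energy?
KE = ½mv² = ½×65.2×11.5² = 4311.35 J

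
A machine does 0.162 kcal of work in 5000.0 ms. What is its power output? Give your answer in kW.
P = W/t = 677.8 J / 5 s = 135.6 W = 0.1356 kW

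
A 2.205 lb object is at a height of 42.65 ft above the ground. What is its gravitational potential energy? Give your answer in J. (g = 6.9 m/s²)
PE = mgh = 1 kg × 6.9 m/s² × 13 m = 89.71 J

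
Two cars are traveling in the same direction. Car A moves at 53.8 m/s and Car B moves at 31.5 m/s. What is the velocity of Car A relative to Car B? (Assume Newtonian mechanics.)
v_rel = v_A - v_B = 53.8 - 31.5 = 22.3 m/s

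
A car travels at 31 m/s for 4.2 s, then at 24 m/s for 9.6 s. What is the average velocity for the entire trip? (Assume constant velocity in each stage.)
d₁ = v₁t₁ = 31 × 4.2 = 130.2 m
d₂ = v₂t₂ = 24 × 9.6 = 230.4 m
d_total = 360.6 m, t_total = 13.8 s
v_avg = d_total/t_total = 360.6/13.8 = 26.13 m/s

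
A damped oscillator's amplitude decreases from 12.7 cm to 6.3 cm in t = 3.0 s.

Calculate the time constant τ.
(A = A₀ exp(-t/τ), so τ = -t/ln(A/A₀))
A/A₀ = 6.3/12.7 = 0.4961; ln(A/A₀) = -0.7011
τ = −t/ln(A/A₀) = −3.0/-0.7011 = 4.279 s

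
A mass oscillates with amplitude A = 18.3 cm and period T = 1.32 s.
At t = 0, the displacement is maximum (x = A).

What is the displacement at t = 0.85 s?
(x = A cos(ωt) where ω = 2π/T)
ω = 2π/T = 2π/1.32 = 4.76 rad/s
x = A cos(ωt) = 18.3×cos(4.76×0.85) = -11.31 cm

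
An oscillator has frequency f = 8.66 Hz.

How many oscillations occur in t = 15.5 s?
n = f×t = 8.66×15.5 = 134.2 oscillations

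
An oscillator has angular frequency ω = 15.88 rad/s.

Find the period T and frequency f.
T = 2π/ω = 2π/15.88 = 0.3957 s; f = ω/2π = 2.527 Hz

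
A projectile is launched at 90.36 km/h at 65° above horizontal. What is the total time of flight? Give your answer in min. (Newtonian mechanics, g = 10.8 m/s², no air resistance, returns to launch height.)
T = 2v₀sin(θ)/g (with unit conversion) = 0.07021 min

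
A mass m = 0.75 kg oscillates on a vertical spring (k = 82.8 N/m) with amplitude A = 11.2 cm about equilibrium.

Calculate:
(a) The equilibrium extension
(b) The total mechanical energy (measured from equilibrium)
x_eq = mg/k = 0.75×9.81/82.8 = 0.08886 m = 8.886 cm
E = ½kA² = ½×82.8×(0.112)² = 0.5193 J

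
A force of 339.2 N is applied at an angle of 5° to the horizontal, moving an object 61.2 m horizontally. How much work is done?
W = Fd cosθ = 339.2×61.2×cos(5°) = 20680.0 J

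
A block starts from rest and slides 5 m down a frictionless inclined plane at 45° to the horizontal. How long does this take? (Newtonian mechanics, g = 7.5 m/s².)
a = g sin(θ) = 7.5 × sin(45°) = 5.3 m/s²
t = √(2d/a) = √(2 × 5 / 5.3) = 1.37 s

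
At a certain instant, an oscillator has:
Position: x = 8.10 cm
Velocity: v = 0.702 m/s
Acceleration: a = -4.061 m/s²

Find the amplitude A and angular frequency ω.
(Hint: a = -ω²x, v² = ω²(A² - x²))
a = −ω²x → ω = √(|a|/x) = √(4.061/0.081) = 7.081 rad/s
v² = ω²(A² − x²) → A = √(x² + v²/ω²) = √(0.081² + 0.702²/7.081²) = 0.128 m = 12.8 cm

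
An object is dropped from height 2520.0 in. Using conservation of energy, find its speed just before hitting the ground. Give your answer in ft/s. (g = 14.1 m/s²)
mgh = ½mv² → v = √(2gh) = √(2×14.1×64.01) = 42.49 m/s = 139.4 ft/s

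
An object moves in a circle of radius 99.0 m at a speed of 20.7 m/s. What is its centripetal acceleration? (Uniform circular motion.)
a_c = v²/r = 20.7²/99.0 = 428.49/99.0 = 4.33 m/s²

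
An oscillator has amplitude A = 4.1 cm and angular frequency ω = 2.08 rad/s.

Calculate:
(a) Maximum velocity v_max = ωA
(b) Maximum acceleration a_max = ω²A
v_max = ωA = 2.08×0.041 = 0.08528 m/s
a_max = ω²A = 2.08²×0.041 = 0.1774 m/s²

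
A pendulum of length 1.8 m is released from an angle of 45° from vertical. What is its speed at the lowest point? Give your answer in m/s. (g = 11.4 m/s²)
h = L(1 − cosθ) = 1.8×(1 − cos45°) = 0.5272 m
v = √(2gh) = √(2×11.4×0.5272) = 3.467 m/s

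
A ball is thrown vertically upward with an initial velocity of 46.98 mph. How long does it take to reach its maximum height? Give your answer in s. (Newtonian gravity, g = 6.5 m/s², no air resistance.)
t_up = v₀/g (with unit conversion) = 3.231 s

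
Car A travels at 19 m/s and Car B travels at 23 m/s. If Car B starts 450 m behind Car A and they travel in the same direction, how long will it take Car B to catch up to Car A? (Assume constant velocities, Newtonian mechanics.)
Relative speed: v_rel = 23 - 19 = 4 m/s
Time to catch: t = d₀/v_rel = 450/4 = 112.5 s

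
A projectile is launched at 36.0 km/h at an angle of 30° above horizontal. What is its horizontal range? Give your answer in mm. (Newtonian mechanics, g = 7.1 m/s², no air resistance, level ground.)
R = v₀² sin(2θ) / g (with unit conversion) = 12200.0 mm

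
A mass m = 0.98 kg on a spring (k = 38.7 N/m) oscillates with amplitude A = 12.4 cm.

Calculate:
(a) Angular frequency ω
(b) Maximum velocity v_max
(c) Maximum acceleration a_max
ω = √(k/m) = √(38.7/0.98) = 6.284 rad/s
v_max = ωA = 6.284×0.124 = 0.7792 m/s
a_max = ω²A = 6.284²×0.124 = 4.897 m/s²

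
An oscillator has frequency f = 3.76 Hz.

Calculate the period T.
T = 1/f = 1/3.76 = 0.266 s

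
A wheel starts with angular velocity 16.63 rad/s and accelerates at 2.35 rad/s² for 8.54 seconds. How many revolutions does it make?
θ = ω₀t + ½αt² = 16.63×8.54 + ½×2.35×8.54² = 227.71 rad
Revolutions = θ/(2π) = 227.71/(2π) = 36.24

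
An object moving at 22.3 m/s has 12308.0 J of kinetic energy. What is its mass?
KE = ½mv² → m = 2KE/v² = 2×12308.0/22.3² = 49.5 kg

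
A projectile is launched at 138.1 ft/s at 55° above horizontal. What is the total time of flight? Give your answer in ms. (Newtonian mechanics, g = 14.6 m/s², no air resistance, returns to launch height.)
T = 2v₀sin(θ)/g (with unit conversion) = 4723.0 ms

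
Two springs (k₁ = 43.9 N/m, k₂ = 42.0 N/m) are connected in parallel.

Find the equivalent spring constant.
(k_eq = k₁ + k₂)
k_eq = k₁ + k₂ = 43.9 + 42.0 = 85.9 N/m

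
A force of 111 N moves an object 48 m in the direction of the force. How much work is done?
W = Fd = 111×48 = 5328.0 J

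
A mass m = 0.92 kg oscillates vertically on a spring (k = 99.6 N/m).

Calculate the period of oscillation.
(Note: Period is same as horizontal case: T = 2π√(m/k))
T = 2π√(m/k) = 2π√(0.92/99.6) = 0.6039 s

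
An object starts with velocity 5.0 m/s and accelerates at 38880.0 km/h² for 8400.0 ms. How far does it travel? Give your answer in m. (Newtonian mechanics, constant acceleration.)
d = v₀t + ½at² (with unit conversion) = 147.8 m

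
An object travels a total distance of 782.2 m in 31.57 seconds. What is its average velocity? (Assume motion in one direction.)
v_avg = Δd / Δt = 782.2 / 31.57 = 24.78 m/s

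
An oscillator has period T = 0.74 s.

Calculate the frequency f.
f = 1/T = 1/0.74 = 1.351 Hz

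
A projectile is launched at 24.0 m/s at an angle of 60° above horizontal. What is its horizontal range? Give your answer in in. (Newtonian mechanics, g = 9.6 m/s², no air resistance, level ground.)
R = v₀² sin(2θ) / g (with unit conversion) = 2046.0 in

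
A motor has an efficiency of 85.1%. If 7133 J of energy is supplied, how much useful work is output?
W_out = η × W_in = 0.851 × 7133 = 6070.2 J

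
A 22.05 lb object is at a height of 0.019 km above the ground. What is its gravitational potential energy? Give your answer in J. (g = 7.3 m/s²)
PE = mgh = 10 kg × 7.3 m/s² × 19 m = 1387 J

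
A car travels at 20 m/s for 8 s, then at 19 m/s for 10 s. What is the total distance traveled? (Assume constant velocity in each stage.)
d₁ = v₁t₁ = 20 × 8 = 160 m
d₂ = v₂t₂ = 19 × 10 = 190 m
d_total = 160 + 190 = 350 m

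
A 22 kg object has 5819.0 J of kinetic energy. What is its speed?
KE = ½mv² → v = √(2KE/m) = √(2×5819.0/22) = 23.0 m/s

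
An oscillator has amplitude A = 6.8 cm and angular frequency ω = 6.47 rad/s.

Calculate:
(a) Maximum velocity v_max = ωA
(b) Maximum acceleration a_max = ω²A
v_max = ωA = 6.47×0.068 = 0.44 m/s
a_max = ω²A = 6.47²×0.068 = 2.847 m/s²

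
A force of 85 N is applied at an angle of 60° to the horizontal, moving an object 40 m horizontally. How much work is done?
W = Fd cosθ = 85×40×cos(60°) = 1700.0 J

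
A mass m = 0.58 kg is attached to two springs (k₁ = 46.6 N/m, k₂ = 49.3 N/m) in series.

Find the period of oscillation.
k_eq = k₁k₂/(k₁+k₂) = 23.96 N/m
T = 2π√(m/k_eq) = 2π√(0.58/23.96) = 0.9777 s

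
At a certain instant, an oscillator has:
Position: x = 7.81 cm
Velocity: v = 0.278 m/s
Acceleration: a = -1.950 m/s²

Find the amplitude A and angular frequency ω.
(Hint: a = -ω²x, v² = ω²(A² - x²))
a = −ω²x → ω = √(|a|/x) = √(1.95/0.0781) = 4.997 rad/s
v² = ω²(A² − x²) → A = √(x² + v²/ω²) = √(0.0781² + 0.278²/4.997²) = 0.09589 m = 9.589 cm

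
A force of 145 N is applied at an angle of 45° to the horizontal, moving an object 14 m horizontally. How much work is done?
W = Fd cosθ = 145×14×cos(45°) = 1435.4 J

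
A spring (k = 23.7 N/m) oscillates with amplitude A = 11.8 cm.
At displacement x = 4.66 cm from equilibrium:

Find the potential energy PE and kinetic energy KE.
E_total = ½kA² = ½×23.7×(0.118)² = 0.165 J
PE = ½kx² = ½×23.7×(0.0466)² = 0.02573 J
KE = E_total − PE = 0.1393 J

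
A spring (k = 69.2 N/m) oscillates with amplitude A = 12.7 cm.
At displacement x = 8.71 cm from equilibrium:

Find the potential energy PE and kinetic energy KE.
E_total = ½kA² = ½×69.2×(0.127)² = 0.5581 J
PE = ½kx² = ½×69.2×(0.0871)² = 0.2625 J
KE = E_total − PE = 0.2956 J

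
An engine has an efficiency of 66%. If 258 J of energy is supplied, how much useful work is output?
W_out = η × W_in = 0.66 × 258 = 170.28 J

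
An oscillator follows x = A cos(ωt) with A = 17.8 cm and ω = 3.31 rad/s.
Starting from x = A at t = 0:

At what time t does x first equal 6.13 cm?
cos(ωt) = x/A = 6.13/17.8 = 0.3444
ωt = arccos(0.3444) = 1.219 rad
t = 1.219/3.31 = 0.3683 s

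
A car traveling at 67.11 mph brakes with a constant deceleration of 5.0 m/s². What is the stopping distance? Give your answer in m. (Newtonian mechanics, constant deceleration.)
d = v₀² / (2a) (with unit conversion) = 90.01 m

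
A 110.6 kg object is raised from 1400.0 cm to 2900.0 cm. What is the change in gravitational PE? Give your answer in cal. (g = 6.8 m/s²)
ΔPE = mg(h₂ − h₁) = 110.6 kg × 6.8 m/s² × (29 − 14) m = 1.128e+04 J = 2696.0 cal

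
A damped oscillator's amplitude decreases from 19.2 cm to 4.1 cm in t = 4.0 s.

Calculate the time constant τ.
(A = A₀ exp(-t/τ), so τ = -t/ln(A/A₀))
A/A₀ = 4.1/19.2 = 0.2135; ln(A/A₀) = -1.544
τ = −t/ln(A/A₀) = −4.0/-1.544 = 2.591 s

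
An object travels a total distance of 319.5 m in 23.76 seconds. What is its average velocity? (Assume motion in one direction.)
v_avg = Δd / Δt = 319.5 / 23.76 = 13.45 m/s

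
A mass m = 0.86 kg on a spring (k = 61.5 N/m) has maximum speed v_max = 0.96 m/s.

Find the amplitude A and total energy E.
½mv²_max = ½kA² → A = v_max√(m/k) = 0.96×√(0.86/61.5) = 0.1135 m = 11.35 cm
E = ½mv²_max = ½×0.86×0.96² = 0.3963 J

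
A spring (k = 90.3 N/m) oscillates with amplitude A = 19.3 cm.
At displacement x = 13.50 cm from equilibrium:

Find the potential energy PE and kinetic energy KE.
E_total = ½kA² = ½×90.3×(0.193)² = 1.682 J
PE = ½kx² = ½×90.3×(0.135)² = 0.8229 J
KE = E_total − PE = 0.8589 J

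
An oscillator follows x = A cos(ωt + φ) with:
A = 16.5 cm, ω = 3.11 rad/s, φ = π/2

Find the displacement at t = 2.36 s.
x = A cos(ωt + φ) = 16.5×cos(3.11×2.36 + π/2) = -14.36 cm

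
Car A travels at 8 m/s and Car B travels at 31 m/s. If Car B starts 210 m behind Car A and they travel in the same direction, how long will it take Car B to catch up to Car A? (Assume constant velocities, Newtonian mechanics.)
Relative speed: v_rel = 31 - 8 = 23 m/s
Time to catch: t = d₀/v_rel = 210/23 = 9.13 s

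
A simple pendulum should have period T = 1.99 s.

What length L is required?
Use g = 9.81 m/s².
T = 2π√(L/g) → L = g(T/2π)² = 9.81×(1.99/2π)² = 0.984 m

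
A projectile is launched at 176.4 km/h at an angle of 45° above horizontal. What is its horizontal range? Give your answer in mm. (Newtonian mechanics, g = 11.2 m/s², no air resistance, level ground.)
R = v₀² sin(2θ) / g (with unit conversion) = 214400.0 mm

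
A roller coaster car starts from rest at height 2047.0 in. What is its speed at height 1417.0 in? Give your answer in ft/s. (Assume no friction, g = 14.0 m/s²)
mgh₁ = ½mv₂² + mgh₂ → v₂ = √(2g(h₁−h₂)) = √(2×14.0×(51.99−35.99)) = 21.17 m/s = 69.45 ft/s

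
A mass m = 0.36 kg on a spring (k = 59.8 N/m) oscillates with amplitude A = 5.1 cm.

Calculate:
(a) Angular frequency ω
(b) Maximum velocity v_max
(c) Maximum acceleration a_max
ω = √(k/m) = √(59.8/0.36) = 12.89 rad/s
v_max = ωA = 12.89×0.051 = 0.6573 m/s
a_max = ω²A = 12.89²×0.051 = 8.472 m/s²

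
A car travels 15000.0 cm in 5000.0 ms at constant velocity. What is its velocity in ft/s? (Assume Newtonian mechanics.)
v = d/t (with unit conversion) = 98.43 ft/s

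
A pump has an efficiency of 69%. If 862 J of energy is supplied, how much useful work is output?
W_out = η × W_in = 0.69 × 862 = 594.78 J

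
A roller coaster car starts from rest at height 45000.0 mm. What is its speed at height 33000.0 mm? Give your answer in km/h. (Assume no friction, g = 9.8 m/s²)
mgh₁ = ½mv₂² + mgh₂ → v₂ = √(2g(h₁−h₂)) = √(2×9.8×(45−33)) = 15.34 m/s = 55.21 km/h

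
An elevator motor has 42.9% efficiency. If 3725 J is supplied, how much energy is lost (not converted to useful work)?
W_out = η × W_in = 0.429×3725 = 1598.0 J
W_lost = W_in − W_out = 3725 − 1598.0 = 2127.0 J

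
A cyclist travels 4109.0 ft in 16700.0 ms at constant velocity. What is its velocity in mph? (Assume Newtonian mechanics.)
v = d/t (with unit conversion) = 167.8 mph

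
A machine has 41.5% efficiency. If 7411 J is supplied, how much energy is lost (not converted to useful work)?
W_out = η × W_in = 0.415×7411 = 3075.6 J
W_lost = W_in − W_out = 7411 − 3075.6 = 4335.4 J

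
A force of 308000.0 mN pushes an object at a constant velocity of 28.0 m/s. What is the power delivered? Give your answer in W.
P = Fv = 308 N × 28 m/s = 8624 W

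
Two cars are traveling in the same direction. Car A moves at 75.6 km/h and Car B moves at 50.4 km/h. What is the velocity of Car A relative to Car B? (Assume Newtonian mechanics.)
v_rel = v_A - v_B = 75.6 - 50.4 = 25.2 km/h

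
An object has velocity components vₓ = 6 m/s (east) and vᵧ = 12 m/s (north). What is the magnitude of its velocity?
|v| = √(vₓ² + vᵧ²) = √(6² + 12²) = √(180) = 13.42 m/s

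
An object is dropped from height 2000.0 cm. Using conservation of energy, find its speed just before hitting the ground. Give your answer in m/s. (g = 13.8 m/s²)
mgh = ½mv² → v = √(2gh) = √(2×13.8×20) = 23.49 m/s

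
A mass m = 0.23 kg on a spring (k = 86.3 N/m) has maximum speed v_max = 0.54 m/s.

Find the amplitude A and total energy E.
½mv²_max = ½kA² → A = v_max√(m/k) = 0.54×√(0.23/86.3) = 0.02788 m = 2.788 cm
E = ½mv²_max = ½×0.23×0.54² = 0.03353 J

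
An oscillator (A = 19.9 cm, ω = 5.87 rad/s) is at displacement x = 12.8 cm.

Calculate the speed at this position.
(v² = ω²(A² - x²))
v = ω√(A² − x²) = 5.87×√(0.199² − 0.128²) = 0.8944 m/s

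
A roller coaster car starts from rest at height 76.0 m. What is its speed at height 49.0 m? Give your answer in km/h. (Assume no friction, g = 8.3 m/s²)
mgh₁ = ½mv₂² + mgh₂ → v₂ = √(2g(h₁−h₂)) = √(2×8.3×(76−49)) = 21.17 m/s = 76.21 km/h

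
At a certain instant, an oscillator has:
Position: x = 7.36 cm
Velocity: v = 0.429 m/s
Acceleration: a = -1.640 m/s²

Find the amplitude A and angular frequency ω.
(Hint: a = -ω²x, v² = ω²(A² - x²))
a = −ω²x → ω = √(|a|/x) = √(1.64/0.0736) = 4.72 rad/s
v² = ω²(A² − x²) → A = √(x² + v²/ω²) = √(0.0736² + 0.429²/4.72²) = 0.1169 m = 11.69 cm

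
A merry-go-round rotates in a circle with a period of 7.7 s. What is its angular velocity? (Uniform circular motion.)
ω = 2π/T = 2π/7.7 = 0.816 rad/s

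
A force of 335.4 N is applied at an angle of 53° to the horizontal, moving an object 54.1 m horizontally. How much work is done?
W = Fd cosθ = 335.4×54.1×cos(53°) = 10920.0 J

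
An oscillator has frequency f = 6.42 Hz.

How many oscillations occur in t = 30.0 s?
n = f×t = 6.42×30.0 = 192.6 oscillations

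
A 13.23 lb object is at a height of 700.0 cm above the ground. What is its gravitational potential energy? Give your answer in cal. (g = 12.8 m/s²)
PE = mgh = 6.001 kg × 12.8 m/s² × 7 m = 537.7 J = 128.5 cal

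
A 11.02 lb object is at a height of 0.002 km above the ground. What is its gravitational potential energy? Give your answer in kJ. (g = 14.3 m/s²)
PE = mgh = 4.999 kg × 14.3 m/s² × 2 m = 143 J = 0.143 kJ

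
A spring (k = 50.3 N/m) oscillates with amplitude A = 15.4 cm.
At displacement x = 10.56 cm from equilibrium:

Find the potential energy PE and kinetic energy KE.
E_total = ½kA² = ½×50.3×(0.154)² = 0.5965 J
PE = ½kx² = ½×50.3×(0.1056)² = 0.2805 J
KE = E_total − PE = 0.316 J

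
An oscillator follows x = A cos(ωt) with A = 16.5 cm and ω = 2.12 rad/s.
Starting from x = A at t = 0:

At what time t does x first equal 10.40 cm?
cos(ωt) = x/A = 10.4/16.5 = 0.6303
ωt = arccos(0.6303) = 0.8889 rad
t = 0.8889/2.12 = 0.4193 s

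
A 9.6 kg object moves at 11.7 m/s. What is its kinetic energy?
KE = ½mv² = ½×9.6×11.7² = 657.072 J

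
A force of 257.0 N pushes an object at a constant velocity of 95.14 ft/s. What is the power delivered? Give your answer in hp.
P = Fv = 257 N × 29 m/s = 7453 W = 9.994 hp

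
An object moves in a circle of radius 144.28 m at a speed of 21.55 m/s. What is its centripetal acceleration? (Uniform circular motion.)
a_c = v²/r = 21.55²/144.28 = 464.403/144.28 = 3.22 m/s²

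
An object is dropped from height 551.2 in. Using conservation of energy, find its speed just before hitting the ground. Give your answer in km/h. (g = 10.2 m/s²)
mgh = ½mv² → v = √(2gh) = √(2×10.2×14) = 16.9 m/s = 60.84 km/h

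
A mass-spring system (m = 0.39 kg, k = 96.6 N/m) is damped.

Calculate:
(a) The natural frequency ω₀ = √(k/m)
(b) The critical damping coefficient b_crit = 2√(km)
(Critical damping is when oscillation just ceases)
ω₀ = √(k/m) = √(96.6/0.39) = 15.74 rad/s
b_crit = 2√(km) = 2√(96.6×0.39) = 12.28 kg/s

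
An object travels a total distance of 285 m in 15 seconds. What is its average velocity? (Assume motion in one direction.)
v_avg = Δd / Δt = 285 / 15 = 19.0 m/s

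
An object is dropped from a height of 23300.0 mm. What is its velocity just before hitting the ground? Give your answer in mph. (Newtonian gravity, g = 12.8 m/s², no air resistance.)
v = √(2gh) (with unit conversion) = 54.63 mph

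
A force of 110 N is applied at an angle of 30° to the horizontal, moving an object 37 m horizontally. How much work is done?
W = Fd cosθ = 110×37×cos(30°) = 3524.7 J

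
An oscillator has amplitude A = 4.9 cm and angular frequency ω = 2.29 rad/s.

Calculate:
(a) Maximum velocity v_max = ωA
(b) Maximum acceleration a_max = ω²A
v_max = ωA = 2.29×0.049 = 0.1122 m/s
a_max = ω²A = 2.29²×0.049 = 0.257 m/s²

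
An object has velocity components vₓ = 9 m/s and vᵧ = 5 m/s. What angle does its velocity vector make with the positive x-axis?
θ = arctan(vᵧ/vₓ) = arctan(5/9) = 29.05°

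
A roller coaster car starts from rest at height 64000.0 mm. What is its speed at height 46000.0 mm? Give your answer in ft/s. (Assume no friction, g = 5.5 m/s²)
mgh₁ = ½mv₂² + mgh₂ → v₂ = √(2g(h₁−h₂)) = √(2×5.5×(64−46)) = 14.07 m/s = 46.17 ft/s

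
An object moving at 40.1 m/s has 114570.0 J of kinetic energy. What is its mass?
KE = ½mv² → m = 2KE/v² = 2×114570.0/40.1² = 142.5 kg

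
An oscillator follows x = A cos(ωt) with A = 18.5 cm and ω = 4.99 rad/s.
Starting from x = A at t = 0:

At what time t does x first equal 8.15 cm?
cos(ωt) = x/A = 8.15/18.5 = 0.4405
ωt = arccos(0.4405) = 1.115 rad
t = 1.115/4.99 = 0.2234 s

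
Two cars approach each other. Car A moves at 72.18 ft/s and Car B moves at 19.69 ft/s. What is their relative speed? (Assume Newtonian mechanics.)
v_rel = v_A + v_B = 72.18 + 19.69 = 91.87 ft/s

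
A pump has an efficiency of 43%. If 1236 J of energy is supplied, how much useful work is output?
W_out = η × W_in = 0.43 × 1236 = 531.48 J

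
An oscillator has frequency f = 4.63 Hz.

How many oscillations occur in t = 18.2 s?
n = f×t = 4.63×18.2 = 84.27 oscillations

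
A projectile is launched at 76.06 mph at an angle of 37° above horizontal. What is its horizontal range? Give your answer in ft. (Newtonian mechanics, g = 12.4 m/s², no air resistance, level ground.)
R = v₀² sin(2θ) / g (with unit conversion) = 294.0 ft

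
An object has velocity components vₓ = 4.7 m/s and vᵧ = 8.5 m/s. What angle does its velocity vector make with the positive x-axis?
θ = arctan(vᵧ/vₓ) = arctan(8.5/4.7) = 61.06°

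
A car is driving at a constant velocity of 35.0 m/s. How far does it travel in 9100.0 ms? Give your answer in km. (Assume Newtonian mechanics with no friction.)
d = vt (with unit conversion) = 0.3185 km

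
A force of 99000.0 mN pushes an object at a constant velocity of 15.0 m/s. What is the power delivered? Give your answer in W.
P = Fv = 99 N × 15 m/s = 1485 W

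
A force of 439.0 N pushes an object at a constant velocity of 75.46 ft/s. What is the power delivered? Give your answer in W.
P = Fv = 439 N × 23 m/s = 1.01e+04 W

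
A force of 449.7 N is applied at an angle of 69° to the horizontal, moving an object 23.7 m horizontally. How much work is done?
W = Fd cosθ = 449.7×23.7×cos(69°) = 3819.4 J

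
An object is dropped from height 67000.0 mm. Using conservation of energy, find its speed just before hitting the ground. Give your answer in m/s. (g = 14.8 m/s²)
mgh = ½mv² → v = √(2gh) = √(2×14.8×67) = 44.53 m/s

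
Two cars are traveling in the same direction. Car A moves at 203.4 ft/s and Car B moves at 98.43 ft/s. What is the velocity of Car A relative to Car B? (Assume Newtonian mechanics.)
v_rel = v_A - v_B = 203.4 - 98.43 = 105.0 ft/s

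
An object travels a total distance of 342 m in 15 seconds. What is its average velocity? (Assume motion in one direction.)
v_avg = Δd / Δt = 342 / 15 = 22.8 m/s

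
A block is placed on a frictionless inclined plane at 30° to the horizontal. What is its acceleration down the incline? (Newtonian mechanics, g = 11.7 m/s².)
a = g sin(θ) = 11.7 × sin(30°) = 11.7 × 0.5 = 5.85 m/s²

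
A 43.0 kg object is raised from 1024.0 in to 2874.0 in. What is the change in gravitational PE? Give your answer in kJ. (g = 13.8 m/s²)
ΔPE = mg(h₂ − h₁) = 43 kg × 13.8 m/s² × (73 − 26.01) m = 2.788e+04 J = 27.88 kJ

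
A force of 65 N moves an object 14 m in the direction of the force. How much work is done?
W = Fd = 65×14 = 910.0 J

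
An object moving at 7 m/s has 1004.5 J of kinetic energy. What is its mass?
KE = ½mv² → m = 2KE/v² = 2×1004.5/7² = 41.0 kg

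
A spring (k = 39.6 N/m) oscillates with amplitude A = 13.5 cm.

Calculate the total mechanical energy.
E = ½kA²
E = ½kA² = ½×39.6×(0.135)² = 0.3609 J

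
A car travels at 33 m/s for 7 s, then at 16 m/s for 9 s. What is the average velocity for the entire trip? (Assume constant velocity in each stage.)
d₁ = v₁t₁ = 33 × 7 = 231 m
d₂ = v₂t₂ = 16 × 9 = 144 m
d_total = 375 m, t_total = 16 s
v_avg = d_total/t_total = 375/16 = 23.44 m/s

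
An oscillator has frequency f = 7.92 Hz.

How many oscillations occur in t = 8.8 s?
n = f×t = 7.92×8.8 = 69.7 oscillations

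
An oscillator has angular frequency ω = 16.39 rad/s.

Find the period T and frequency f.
T = 2π/ω = 2π/16.39 = 0.3834 s; f = ω/2π = 2.609 Hz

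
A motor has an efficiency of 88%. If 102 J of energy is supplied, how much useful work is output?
W_out = η × W_in = 0.88 × 102 = 89.76 J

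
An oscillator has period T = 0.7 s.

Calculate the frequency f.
f = 1/T = 1/0.7 = 1.429 Hz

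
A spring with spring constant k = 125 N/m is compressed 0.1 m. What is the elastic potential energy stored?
PE = ½kx² = ½×125×0.1² = 0.625 J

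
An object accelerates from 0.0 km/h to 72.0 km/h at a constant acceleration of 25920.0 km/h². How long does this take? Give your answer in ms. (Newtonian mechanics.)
t = (v - v₀)/a (with unit conversion) = 10000.0 ms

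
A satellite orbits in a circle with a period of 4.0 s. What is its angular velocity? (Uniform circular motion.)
ω = 2π/T = 2π/4.0 = 1.5708 rad/s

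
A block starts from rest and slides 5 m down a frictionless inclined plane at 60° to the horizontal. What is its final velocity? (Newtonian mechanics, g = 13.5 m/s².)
a = g sin(θ) = 13.5 × sin(60°) = 11.69 m/s²
v = √(2ad) = √(2 × 11.69 × 5) = 10.81 m/s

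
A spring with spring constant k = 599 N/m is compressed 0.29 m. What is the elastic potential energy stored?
PE = ½kx² = ½×599×0.29² = 25.19 J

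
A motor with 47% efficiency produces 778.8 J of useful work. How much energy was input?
W_in = W_out/η = 778.8/0.47 = 1657.0 J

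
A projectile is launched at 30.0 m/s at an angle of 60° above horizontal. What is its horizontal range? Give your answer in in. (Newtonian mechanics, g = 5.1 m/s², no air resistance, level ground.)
R = v₀² sin(2θ) / g (with unit conversion) = 6017.0 in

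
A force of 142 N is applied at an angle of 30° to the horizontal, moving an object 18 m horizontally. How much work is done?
W = Fd cosθ = 142×18×cos(30°) = 2213.6 J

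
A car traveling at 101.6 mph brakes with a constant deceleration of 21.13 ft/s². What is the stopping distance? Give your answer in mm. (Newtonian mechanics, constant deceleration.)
d = v₀² / (2a) (with unit conversion) = 160200.0 mm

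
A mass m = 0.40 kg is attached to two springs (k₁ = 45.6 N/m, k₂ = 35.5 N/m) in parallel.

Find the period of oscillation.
k_eq = k₁+k₂ = 81.1 N/m
T = 2π√(m/k_eq) = 2π√(0.4/81.1) = 0.4413 s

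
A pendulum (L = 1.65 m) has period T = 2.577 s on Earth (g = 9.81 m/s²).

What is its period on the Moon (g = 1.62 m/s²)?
T = 2π√(L/g), so T_moon/T_earth = √(g_earth/g_moon)
T_moon = 2π√(1.65/1.62) = 6.341 s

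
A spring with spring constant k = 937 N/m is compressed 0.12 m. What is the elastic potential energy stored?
PE = ½kx² = ½×937×0.12² = 6.746 J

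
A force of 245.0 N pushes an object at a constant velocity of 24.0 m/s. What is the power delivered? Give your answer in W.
P = Fv = 245 N × 24 m/s = 5880 W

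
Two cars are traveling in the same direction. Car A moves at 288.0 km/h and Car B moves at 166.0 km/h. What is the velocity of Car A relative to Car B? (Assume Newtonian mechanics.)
v_rel = v_A - v_B = 288.0 - 166.0 = 122.0 km/h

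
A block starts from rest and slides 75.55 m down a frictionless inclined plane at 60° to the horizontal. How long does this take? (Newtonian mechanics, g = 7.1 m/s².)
a = g sin(θ) = 7.1 × sin(60°) = 6.15 m/s²
t = √(2d/a) = √(2 × 75.55 / 6.15) = 4.96 s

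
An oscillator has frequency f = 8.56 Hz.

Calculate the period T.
T = 1/f = 1/8.56 = 0.1168 s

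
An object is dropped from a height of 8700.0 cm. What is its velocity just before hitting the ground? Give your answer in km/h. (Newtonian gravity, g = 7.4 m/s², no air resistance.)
v = √(2gh) (with unit conversion) = 129.2 km/h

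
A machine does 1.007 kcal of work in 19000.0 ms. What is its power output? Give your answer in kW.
P = W/t = 4213 J / 19 s = 221.8 W = 0.2218 kW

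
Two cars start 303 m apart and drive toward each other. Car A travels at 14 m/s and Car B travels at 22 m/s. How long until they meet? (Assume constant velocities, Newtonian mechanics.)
Combined speed: v_combined = 14 + 22 = 36 m/s
Time to meet: t = d/36 = 303/36 = 8.42 s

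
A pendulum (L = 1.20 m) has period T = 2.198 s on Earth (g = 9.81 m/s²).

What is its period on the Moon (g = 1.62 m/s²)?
T = 2π√(L/g), so T_moon/T_earth = √(g_earth/g_moon)
T_moon = 2π√(1.2/1.62) = 5.408 s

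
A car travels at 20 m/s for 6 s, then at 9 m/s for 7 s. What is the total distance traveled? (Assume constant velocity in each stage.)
d₁ = v₁t₁ = 20 × 6 = 120 m
d₂ = v₂t₂ = 9 × 7 = 63 m
d_total = 120 + 63 = 183 m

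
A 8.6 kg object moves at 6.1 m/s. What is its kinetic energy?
KE = ½mv² = ½×8.6×6.1² = 160.003 J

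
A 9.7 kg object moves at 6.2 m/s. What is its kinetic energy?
KE = ½mv² = ½×9.7×6.2² = 186.434 J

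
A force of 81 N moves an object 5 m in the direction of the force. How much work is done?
W = Fd = 81×5 = 405.0 J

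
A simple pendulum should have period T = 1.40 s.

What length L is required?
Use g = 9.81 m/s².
T = 2π√(L/g) → L = g(T/2π)² = 9.81×(1.4/2π)² = 0.487 m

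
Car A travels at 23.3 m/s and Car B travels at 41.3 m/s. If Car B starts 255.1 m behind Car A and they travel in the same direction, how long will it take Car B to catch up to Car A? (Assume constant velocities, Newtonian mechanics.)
Relative speed: v_rel = 41.3 - 23.3 = 18 m/s
Time to catch: t = d₀/v_rel = 255.1/18 = 14.17 s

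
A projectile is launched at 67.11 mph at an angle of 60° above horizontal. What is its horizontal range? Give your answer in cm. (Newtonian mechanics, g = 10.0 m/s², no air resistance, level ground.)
R = v₀² sin(2θ) / g (with unit conversion) = 7795.0 cm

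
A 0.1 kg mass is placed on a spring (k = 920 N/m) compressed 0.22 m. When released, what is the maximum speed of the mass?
½kx² = ½mv² → v = x√(k/m) = 0.22×√(920/0.1) = 21.1 m/s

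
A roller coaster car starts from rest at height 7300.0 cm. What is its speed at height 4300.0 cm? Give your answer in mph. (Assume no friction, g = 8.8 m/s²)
mgh₁ = ½mv₂² + mgh₂ → v₂ = √(2g(h₁−h₂)) = √(2×8.8×(73−43)) = 22.98 m/s = 51.4 mph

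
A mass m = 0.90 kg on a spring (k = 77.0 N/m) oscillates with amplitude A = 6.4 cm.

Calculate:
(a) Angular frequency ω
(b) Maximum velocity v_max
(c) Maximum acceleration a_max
ω = √(k/m) = √(77.0/0.9) = 9.25 rad/s
v_max = ωA = 9.25×0.064 = 0.592 m/s
a_max = ω²A = 9.25²×0.064 = 5.476 m/s²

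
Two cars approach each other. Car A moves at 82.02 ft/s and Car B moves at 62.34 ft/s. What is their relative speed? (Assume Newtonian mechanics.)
v_rel = v_A + v_B = 82.02 + 62.34 = 144.4 ft/s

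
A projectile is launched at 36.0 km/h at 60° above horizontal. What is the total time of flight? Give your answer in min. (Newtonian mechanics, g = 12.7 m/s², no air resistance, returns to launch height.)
T = 2v₀sin(θ)/g (with unit conversion) = 0.02273 min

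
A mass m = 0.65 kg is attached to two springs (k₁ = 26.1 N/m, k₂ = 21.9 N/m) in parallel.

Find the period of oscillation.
k_eq = k₁+k₂ = 48 N/m
T = 2π√(m/k_eq) = 2π√(0.65/48) = 0.7312 s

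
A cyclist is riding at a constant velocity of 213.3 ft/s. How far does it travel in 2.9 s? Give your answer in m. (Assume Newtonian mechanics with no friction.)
d = vt (with unit conversion) = 188.5 m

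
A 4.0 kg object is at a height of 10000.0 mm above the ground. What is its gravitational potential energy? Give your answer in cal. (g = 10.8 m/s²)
PE = mgh = 4 kg × 10.8 m/s² × 10 m = 432 J = 103.3 cal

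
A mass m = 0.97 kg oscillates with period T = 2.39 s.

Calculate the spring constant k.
T = 2π√(m/k) → k = m(2π/T)² = 0.97×(2π/2.39)² = 6.704 N/m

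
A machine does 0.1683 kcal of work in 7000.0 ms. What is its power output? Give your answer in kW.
P = W/t = 704.2 J / 7 s = 100.6 W = 0.1006 kW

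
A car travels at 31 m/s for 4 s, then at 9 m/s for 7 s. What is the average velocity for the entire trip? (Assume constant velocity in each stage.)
d₁ = v₁t₁ = 31 × 4 = 124 m
d₂ = v₂t₂ = 9 × 7 = 63 m
d_total = 187 m, t_total = 11 s
v_avg = d_total/t_total = 187/11 = 17.0 m/s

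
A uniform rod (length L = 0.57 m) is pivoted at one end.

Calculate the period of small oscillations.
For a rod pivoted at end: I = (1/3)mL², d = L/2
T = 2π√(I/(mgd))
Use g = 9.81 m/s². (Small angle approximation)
I/m = (1/3)L² = 0.1083 m²; d = L/2 = 0.285 m
T = 2π√(I/(mgd)) = 2π√(0.1083/(9.81×0.285)) = 1.237 s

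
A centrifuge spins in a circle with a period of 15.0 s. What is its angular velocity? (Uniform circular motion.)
ω = 2π/T = 2π/15.0 = 0.4189 rad/s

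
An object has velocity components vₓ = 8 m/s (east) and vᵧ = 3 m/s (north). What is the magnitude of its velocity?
|v| = √(vₓ² + vᵧ²) = √(8² + 3²) = √(73) = 8.54 m/s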